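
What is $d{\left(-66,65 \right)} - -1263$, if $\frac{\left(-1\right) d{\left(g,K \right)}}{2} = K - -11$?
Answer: $1111$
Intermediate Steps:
$d{\left(g,K \right)} = -22 - 2 K$ ($d{\left(g,K \right)} = - 2 \left(K - -11\right) = - 2 \left(K + 11\right) = - 2 \left(11 + K\right) = -22 - 2 K$)
$d{\left(-66,65 \right)} - -1263 = \left(-22 - 130\right) - -1263 = \left(-22 - 130\right) + 1263 = -152 + 1263 = 1111$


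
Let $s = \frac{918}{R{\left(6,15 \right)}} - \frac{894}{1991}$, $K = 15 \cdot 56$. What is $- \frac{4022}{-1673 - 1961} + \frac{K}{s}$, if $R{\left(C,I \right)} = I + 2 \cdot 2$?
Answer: $\frac{2557461183}{137089016} \approx 18.655$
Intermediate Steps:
$K = 840$
$R{\left(C,I \right)} = 4 + I$ ($R{\left(C,I \right)} = I + 4 = 4 + I$)
$s = \frac{1810752}{37829}$ ($s = \frac{918}{4 + 15} - \frac{894}{1991} = \frac{918}{19} - \frac{894}{1991} = \frac{1810752}{37829} \approx 47.867$)
$- \frac{4022}{-1673 - 1961} + \frac{K}{s} = - \frac{4022}{-1673 - 1961} + \frac{840}{\frac{1810752}{37829}} = - \frac{4022}{-3634} + 840 \cdot \frac{37829}{1810752} = \left(-4022\right) \left(- \frac{1}{3634}\right) + \frac{1324015}{75448} = \frac{2011}{1817} + \frac{1324015}{75448} = \frac{2557461183}{137089016}$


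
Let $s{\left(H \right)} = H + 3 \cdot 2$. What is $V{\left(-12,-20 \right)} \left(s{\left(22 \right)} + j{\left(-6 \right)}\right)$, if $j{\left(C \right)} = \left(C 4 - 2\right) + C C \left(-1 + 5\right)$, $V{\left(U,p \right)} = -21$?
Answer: $-3066$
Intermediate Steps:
$s{\left(H \right)} = 6 + H$ ($s{\left(H \right)} = H + 6 = 6 + H$)
$j{\left(C \right)} = -2 + 4 C + 4 C^{2}$ ($j{\left(C \right)} = \left(4 C - 2\right) + C C 4 = \left(-2 + 4 C\right) + C 4 C = \left(-2 + 4 C\right) + 4 C^{2} = -2 + 4 C + 4 C^{2}$)
$V{\left(-12,-20 \right)} \left(s{\left(22 \right)} + j{\left(-6 \right)}\right) = - 21 \left(\left(6 + 22\right) + \left(-2 + 4 \left(-6\right) + 4 \left(-6\right)^{2}\right)\right) = - 21 \left(28 - -118\right) = - 21 \left(28 + 118\right) = \left(-21\right) 146 = -3066$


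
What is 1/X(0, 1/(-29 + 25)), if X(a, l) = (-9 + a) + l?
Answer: -4/37 ≈ -0.10811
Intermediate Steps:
X(a, l) = -9 + a + l
1/X(0, 1/(-29 + 25)) = 1/(-9 + 0 + 1/(-29 + 25)) = 1/(-9 + 0 + 1/(-4)) = 1/(-9 + 0 - ¼) = 1/(-37/4) = -4/37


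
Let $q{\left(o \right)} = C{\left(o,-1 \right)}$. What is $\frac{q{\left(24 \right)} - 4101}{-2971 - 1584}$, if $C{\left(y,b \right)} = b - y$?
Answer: $\frac{4126}{4555} \approx 0.90582$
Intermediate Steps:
$q{\left(o \right)} = -1 - o$
$\frac{q{\left(24 \right)} - 4101}{-2971 - 1584} = \frac{\left(-1 - 24\right) - 4101}{-2971 - 1584} = \frac{\left(-1 - 24\right) - 4101}{-4555} = \left(-25 - 4101\right) \left(- \frac{1}{4555}\right) = \left(-4126\right) \left(- \frac{1}{4555}\right) = \frac{4126}{4555}$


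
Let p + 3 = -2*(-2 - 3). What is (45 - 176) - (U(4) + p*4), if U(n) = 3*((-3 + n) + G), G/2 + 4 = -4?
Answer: -114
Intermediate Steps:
G = -16 (G = -8 + 2*(-4) = -8 - 8 = -16)
p = 7 (p = -3 - 2*(-2 - 3) = -3 - 2*(-5) = -3 + 10 = 7)
U(n) = -57 + 3*n (U(n) = 3*((-3 + n) - 16) = 3*(-19 + n) = -57 + 3*n)
(45 - 176) - (U(4) + p*4) = (45 - 176) - ((-57 + 3*4) + 7*4) = -131 - ((-57 + 12) + 28) = -131 - (-45 + 28) = -131 - 1*(-17) = -131 + 17 = -114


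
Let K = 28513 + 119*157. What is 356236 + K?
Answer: 403432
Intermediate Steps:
K = 47196 (K = 28513 + 18683 = 47196)
356236 + K = 356236 + 47196 = 403432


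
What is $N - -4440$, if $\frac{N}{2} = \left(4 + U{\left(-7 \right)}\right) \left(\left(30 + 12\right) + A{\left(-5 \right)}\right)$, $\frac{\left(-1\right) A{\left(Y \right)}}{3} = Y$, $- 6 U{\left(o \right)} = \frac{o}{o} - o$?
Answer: $4744$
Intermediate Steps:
$U{\left(o \right)} = - \frac{1}{6} + \frac{o}{6}$ ($U{\left(o \right)} = - \frac{\frac{o}{o} - o}{6} = - \frac{1 - o}{6} = - \frac{1}{6} + \frac{o}{6}$)
$A{\left(Y \right)} = - 3 Y$
$N = 304$ ($N = 2 \left(4 + \left(- \frac{1}{6} + \frac{1}{6} \left(-7\right)\right)\right) \left(\left(30 + 12\right) - -15\right) = 2 \left(4 - \frac{4}{3}\right) \left(42 + 15\right) = 2 \left(4 - \frac{4}{3}\right) 57 = 2 \cdot \frac{8}{3} \cdot 57 = 2 \cdot 152 = 304$)
$N - -4440 = 304 - -4440 = 304 + 4440 = 4744$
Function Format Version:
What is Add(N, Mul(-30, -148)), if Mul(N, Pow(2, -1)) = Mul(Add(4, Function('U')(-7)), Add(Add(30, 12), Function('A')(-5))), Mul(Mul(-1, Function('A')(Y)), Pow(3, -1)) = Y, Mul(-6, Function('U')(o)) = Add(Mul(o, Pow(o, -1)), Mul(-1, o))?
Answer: 4744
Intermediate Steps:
Function('U')(o) = Add(Rational(-1, 6), Mul(Rational(1, 6), o)) (Function('U')(o) = Mul(Rational(-1, 6), Add(Mul(o, Pow(o, -1)), Mul(-1, o))) = Mul(Rational(-1, 6), Add(1, Mul(-1, o))) = Add(Rational(-1, 6), Mul(Rational(1, 6), o)))
Function('A')(Y) = Mul(-3, Y)
N = 304 (N = Mul(2, Mul(Add(4, Add(Rational(-1, 6), Mul(Rational(1, 6), -7))), Add(Add(30, 12), Mul(-3, -5)))) = Mul(2, Mul(Add(4, Add(Rational(-1, 6), Rational(-7, 6))), Add(42, 15))) = Mul(2, Mul(Add(4, Rational(-4, 3)), 57)) = Mul(2, Mul(Rational(8, 3), 57)) = Mul(2, 152) = 304)
Add(N, Mul(-30, -148)) = Add(304, Mul(-30, -148)) = Add(304, 4440) = 4744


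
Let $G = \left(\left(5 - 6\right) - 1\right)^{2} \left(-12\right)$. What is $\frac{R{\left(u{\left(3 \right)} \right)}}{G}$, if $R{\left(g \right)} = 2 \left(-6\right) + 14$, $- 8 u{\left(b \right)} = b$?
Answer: $- \frac{1}{24} \approx -0.041667$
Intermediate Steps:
$u{\left(b \right)} = - \frac{b}{8}$
$G = -48$ ($G = \left(\left(5 - 6\right) - 1\right)^{2} \left(-12\right) = \left(-1 - 1\right)^{2} \left(-12\right) = \left(-2\right)^{2} \left(-12\right) = 4 \left(-12\right) = -48$)
$R{\left(g \right)} = 2$ ($R{\left(g \right)} = -12 + 14 = 2$)
$\frac{R{\left(u{\left(3 \right)} \right)}}{G} = \frac{2}{-48} = 2 \left(- \frac{1}{48}\right) = - \frac{1}{24}$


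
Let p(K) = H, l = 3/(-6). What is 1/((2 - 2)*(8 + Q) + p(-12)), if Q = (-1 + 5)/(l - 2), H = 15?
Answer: 1/15 ≈ 0.066667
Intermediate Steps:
l = -½ (l = 3*(-⅙) = -½ ≈ -0.50000)
p(K) = 15
Q = -8/5 (Q = (-1 + 5)/(-½ - 2) = 4/(-5/2) = 4*(-⅖) = -8/5 ≈ -1.6000)
1/((2 - 2)*(8 + Q) + p(-12)) = 1/((2 - 2)*(8 - 8/5) + 15) = 1/(0*(32/5) + 15) = 1/(0 + 15) = 1/15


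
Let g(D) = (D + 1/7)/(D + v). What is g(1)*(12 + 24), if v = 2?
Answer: 96/7 ≈ 13.714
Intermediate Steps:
g(D) = (⅐ + D)/(2 + D) (g(D) = (D + 1/7)/(D + 2) = (D + ⅐)/(2 + D) = (⅐ + D)/(2 + D))
g(1)*(12 + 24) = ((⅐ + 1)/(2 + 1))*(12 + 24) = ((8/7)/3)*36 = ((⅓)*(8/7))*36 = (8/21)*36 = 96/7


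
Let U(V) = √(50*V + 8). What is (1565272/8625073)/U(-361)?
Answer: -782636*I*√18042/77806783533 ≈ -0.0013511*I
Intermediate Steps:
U(V) = √(8 + 50*V)
(1565272/8625073)/U(-361) = (1565272/8625073)/(√(8 + 50*(-361))) = (1565272*(1/8625073))/(√(8 - 18050)) = 1565272/(8625073*(√(-18042))) = 1565272/(8625073*((I*√18042))) = 1565272*(-I*√18042/18042)/8625073 = -782636*I*√18042/77806783533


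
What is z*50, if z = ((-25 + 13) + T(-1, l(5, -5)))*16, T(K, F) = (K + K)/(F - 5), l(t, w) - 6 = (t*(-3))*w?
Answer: -182800/19 ≈ -9621.0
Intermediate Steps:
l(t, w) = 6 - 3*t*w (l(t, w) = 6 + (t*(-3))*w = 6 + (-3*t)*w = 6 - 3*t*w)
T(K, F) = 2*K/(-5 + F) (T(K, F) = (2*K)/(-5 + F) = 2*K/(-5 + F))
z = -3656/19 (z = ((-25 + 13) + 2*(-1)/(-5 + (6 - 3*5*(-5))))*16 = (-12 + 2*(-1)/(-5 + (6 + 75)))*16 = (-12 + 2*(-1)/(-5 + 81))*16 = (-12 + 2*(-1)/76)*16 = (-12 + 2*(-1)*(1/76))*16 = (-12 - 1/38)*16 = -457/38*16 = -3656/19 ≈ -192.42)
z*50 = -3656/19*50 = -182800/19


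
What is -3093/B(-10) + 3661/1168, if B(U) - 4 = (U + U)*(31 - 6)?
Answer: 21205/2263 ≈ 9.3703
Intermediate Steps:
B(U) = 4 + 50*U (B(U) = 4 + (U + U)*(31 - 6) = 4 + (2*U)*25 = 4 + 50*U)
-3093/B(-10) + 3661/1168 = -3093/(4 + 50*(-10)) + 3661/1168 = -3093/(4 - 500) + 3661*(1/1168) = -3093/(-496) + 3661/1168 = -3093*(-1/496) + 3661/1168 = 3093/496 + 3661/1168 = 21205/2263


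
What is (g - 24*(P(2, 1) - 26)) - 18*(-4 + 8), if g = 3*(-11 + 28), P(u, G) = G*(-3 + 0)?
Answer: 675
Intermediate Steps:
P(u, G) = -3*G (P(u, G) = G*(-3) = -3*G)
g = 51 (g = 3*17 = 51)
(g - 24*(P(2, 1) - 26)) - 18*(-4 + 8) = (51 - 24*(-3*1 - 26)) - 18*(-4 + 8) = (51 - 24*(-3 - 26)) - 18*4 = (51 - 24*(-29)) - 72 = (51 + 696) - 72 = 747 - 72 = 675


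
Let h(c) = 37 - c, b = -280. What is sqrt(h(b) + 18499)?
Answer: 56*sqrt(6) ≈ 137.17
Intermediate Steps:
sqrt(h(b) + 18499) = sqrt((37 - 1*(-280)) + 18499) = sqrt((37 + 280) + 18499) = sqrt(317 + 18499) = sqrt(18816) = 56*sqrt(6)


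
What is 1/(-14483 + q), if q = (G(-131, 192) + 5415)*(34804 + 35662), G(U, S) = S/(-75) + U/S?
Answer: 2400/915193045621 ≈ 2.6224e-9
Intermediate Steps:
G(U, S) = -S/75 + U/S (G(U, S) = S*(-1/75) + U/S = -S/75 + U/S)
q = 915227804821/2400 (q = ((-1/75*192 - 131/192) + 5415)*(34804 + 35662) = ((-64/25 - 131*1/192) + 5415)*70466 = ((-64/25 - 131/192) + 5415)*70466 = (-15563/4800 + 5415)*70466 = (25976437/4800)*70466 = 915227804821/2400 ≈ 3.8134e+8)
1/(-14483 + q) = 1/(-14483 + 915227804821/2400) = 1/(915193045621/2400) = 2400/915193045621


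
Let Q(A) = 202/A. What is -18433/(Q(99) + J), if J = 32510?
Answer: -1824867/3218692 ≈ -0.56696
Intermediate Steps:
-18433/(Q(99) + J) = -18433/(202/99 + 32510) = -18433/3218692/99 = -18433*99/3218692 = -1824867/3218692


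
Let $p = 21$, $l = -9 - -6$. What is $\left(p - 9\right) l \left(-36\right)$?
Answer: $1296$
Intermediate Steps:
$l = -3$ ($l = -9 + 6 = -3$)
$\left(p - 9\right) l \left(-36\right) = \left(21 - 9\right) \left(-3\right) \left(-36\right) = 12 \left(-3\right) \left(-36\right) = \left(-36\right) \left(-36\right) = 1296$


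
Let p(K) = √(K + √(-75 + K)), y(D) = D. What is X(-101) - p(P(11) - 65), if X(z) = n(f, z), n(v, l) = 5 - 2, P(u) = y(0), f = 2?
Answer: 3 - √(-65 + 2*I*√35) ≈ 2.2692 - 8.0953*I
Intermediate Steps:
P(u) = 0
n(v, l) = 3
X(z) = 3
X(-101) - p(P(11) - 65) = 3 - √((0 - 65) + √(-75 + (0 - 65))) = 3 - √(-65 + √(-75 - 65)) = 3 - √(-65 + √(-140)) = 3 - √(-65 + 2*I*√35)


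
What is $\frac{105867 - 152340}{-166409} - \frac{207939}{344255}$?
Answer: $- \frac{18604358436}{57287130295} \approx -0.32476$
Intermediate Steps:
$\frac{105867 - 152340}{-166409} - \frac{207939}{344255} = \left(-46473\right) \left(- \frac{1}{166409}\right) - \frac{207939}{344255} = \frac{46473}{166409} - \frac{207939}{344255} = - \frac{18604358436}{57287130295}$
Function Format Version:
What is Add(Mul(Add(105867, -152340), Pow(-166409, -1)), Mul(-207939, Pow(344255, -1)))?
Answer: Rational(-18604358436, 57287130295) ≈ -0.32476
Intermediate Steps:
Add(Mul(Add(105867, -152340), Pow(-166409, -1)), Mul(-207939, Pow(344255, -1))) = Add(Mul(-46473, Rational(-1, 166409)), Mul(-207939, Rational(1, 344255))) = Add(Rational(46473, 166409), Rational(-207939, 344255)) = Rational(-18604358436, 57287130295)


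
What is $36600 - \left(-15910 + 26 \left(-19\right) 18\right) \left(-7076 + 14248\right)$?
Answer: $177916544$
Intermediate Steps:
$36600 - \left(-15910 + 26 \left(-19\right) 18\right) \left(-7076 + 14248\right) = 36600 - \left(-15910 - 8892\right) 7172 = 36600 - \left(-24802\right) 7172 = 36600 - -177879944 = 36600 + 177879944 = 177916544$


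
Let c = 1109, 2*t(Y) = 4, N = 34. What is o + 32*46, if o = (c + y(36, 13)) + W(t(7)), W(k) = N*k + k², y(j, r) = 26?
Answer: 2679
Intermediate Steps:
t(Y) = 2 (t(Y) = (½)*4 = 2)
W(k) = k² + 34*k (W(k) = 34*k + k² = k² + 34*k)
o = 1207 (o = (1109 + 26) + 2*(34 + 2) = 1135 + 2*36 = 1135 + 72 = 1207)
o + 32*46 = 1207 + 32*46 = 1207 + 1472 = 2679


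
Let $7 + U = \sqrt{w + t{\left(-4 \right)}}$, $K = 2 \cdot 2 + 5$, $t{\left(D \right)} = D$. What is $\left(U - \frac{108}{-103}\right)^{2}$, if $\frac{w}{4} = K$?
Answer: $\frac{715257}{10609} - \frac{4904 \sqrt{2}}{103} \approx 0.08679$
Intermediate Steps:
$K = 9$ ($K = 4 + 5 = 9$)
$w = 36$ ($w = 4 \cdot 9 = 36$)
$U = -7 + 4 \sqrt{2}$ ($U = -7 + \sqrt{36 - 4} = -7 + \sqrt{32} = -7 + 4 \sqrt{2} \approx -1.3431$)
$\left(U - \frac{108}{-103}\right)^{2} = \left(\left(-7 + 4 \sqrt{2}\right) - \frac{108}{-103}\right)^{2} = \left(\left(-7 + 4 \sqrt{2}\right) - - \frac{108}{103}\right)^{2} = \left(\left(-7 + 4 \sqrt{2}\right) + \frac{108}{103}\right)^{2} = \left(- \frac{613}{103} + 4 \sqrt{2}\right)^{2}$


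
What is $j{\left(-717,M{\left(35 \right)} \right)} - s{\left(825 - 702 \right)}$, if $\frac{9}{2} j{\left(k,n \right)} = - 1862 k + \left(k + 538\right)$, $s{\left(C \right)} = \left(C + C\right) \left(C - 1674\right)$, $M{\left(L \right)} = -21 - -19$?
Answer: $\frac{6103664}{9} \approx 6.7819 \cdot 10^{5}$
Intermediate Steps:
$M{\left(L \right)} = -2$ ($M{\left(L \right)} = -21 + 19 = -2$)
$s{\left(C \right)} = 2 C \left(-1674 + C\right)$
$j{\left(k,n \right)} = \frac{1076}{9} - \frac{3722 k}{9}$ ($j{\left(k,n \right)} = \frac{2 \left(- 1862 k + \left(k + 538\right)\right)}{9} = \frac{2 \left(- 1862 k + \left(538 + k\right)\right)}{9} = \frac{2 \left(538 - 1861 k\right)}{9} = \frac{1076}{9} - \frac{3722 k}{9}$)
$j{\left(-717,M{\left(35 \right)} \right)} - s{\left(825 - 702 \right)} = \left(\frac{1076}{9} - - \frac{889558}{3}\right) - 2 \left(825 - 702\right) \left(-1674 + \left(825 - 702\right)\right) = \left(\frac{1076}{9} + \frac{889558}{3}\right) - 2 \left(825 - 702\right) \left(-1674 + \left(825 - 702\right)\right) = \frac{2669750}{9} - 2 \cdot 123 \left(-1674 + 123\right) = \frac{2669750}{9} - 2 \cdot 123 \left(-1551\right) = \frac{2669750}{9} - -381546 = \frac{2669750}{9} + 381546 = \frac{6103664}{9}$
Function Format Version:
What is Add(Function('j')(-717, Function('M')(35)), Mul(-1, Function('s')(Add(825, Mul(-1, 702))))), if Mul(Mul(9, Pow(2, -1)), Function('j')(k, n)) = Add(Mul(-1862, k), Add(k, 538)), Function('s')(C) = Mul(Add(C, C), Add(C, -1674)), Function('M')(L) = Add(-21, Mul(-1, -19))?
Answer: Rational(6103664, 9) ≈ 6.7819e+5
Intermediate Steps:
Function('M')(L) = -2 (Function('M')(L) = Add(-21, 19) = -2)
Function('s')(C) = Mul(2, C, Add(-1674, C)) (Function('s')(C) = Mul(Mul(2, C), Add(-1674, C)) = Mul(2, C, Add(-1674, C)))
Function('j')(k, n) = Add(Rational(1076, 9), Mul(Rational(-3722, 9), k)) (Function('j')(k, n) = Mul(Rational(2, 9), Add(Mul(-1862, k), Add(k, 538))) = Mul(Rational(2, 9), Add(Mul(-1862, k), Add(538, k))) = Mul(Rational(2, 9), Add(538, Mul(-1861, k))) = Add(Rational(1076, 9), Mul(Rational(-3722, 9), k)))
Add(Function('j')(-717, Function('M')(35)), Mul(-1, Function('s')(Add(825, Mul(-1, 702))))) = Add(Add(Rational(1076, 9), Mul(Rational(-3722, 9), -717)), Mul(-1, Mul(2, Add(825, Mul(-1, 702)), Add(-1674, Add(825, Mul(-1, 702)))))) = Add(Add(Rational(1076, 9), Rational(889558, 3)), Mul(-1, Mul(2, Add(825, -702), Add(-1674, Add(825, -702))))) = Add(Rational(2669750, 9), Mul(-1, Mul(2, 123, Add(-1674, 123)))) = Add(Rational(2669750, 9), Mul(-1, Mul(2, 123, -1551))) = Add(Rational(2669750, 9), Mul(-1, -381546)) = Add(Rational(2669750, 9), 381546) = Rational(6103664, 9)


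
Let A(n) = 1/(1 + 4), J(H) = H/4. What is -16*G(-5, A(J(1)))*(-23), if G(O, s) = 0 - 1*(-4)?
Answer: 1472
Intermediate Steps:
J(H) = H/4 (J(H) = H*(¼) = H/4)
A(n) = ⅕ (A(n) = 1/5 = ⅕)
G(O, s) = 4 (G(O, s) = 0 + 4 = 4)
-16*G(-5, A(J(1)))*(-23) = -16*4*(-23) = -64*(-23) = 1472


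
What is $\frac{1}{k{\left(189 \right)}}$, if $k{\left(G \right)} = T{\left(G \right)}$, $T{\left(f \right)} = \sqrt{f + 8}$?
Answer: $\frac{\sqrt{197}}{197} \approx 0.071247$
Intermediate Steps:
$T{\left(f \right)} = \sqrt{8 + f}$
$k{\left(G \right)} = \sqrt{8 + G}$
$\frac{1}{k{\left(189 \right)}} = \frac{1}{\sqrt{8 + 189}} = \frac{1}{\sqrt{197}} = \frac{\sqrt{197}}{197}$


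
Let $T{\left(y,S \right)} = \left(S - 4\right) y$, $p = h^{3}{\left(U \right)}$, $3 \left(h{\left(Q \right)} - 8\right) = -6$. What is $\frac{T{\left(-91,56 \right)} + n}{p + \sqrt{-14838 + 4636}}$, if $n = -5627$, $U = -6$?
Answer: $- \frac{1118772}{28429} + \frac{10359 i \sqrt{10202}}{56858} \approx -39.353 + 18.402 i$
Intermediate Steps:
$h{\left(Q \right)} = 6$ ($h{\left(Q \right)} = 8 + \frac{1}{3} \left(-6\right) = 8 - 2 = 6$)
$p = 216$ ($p = 6^{3} = 216$)
$T{\left(y,S \right)} = y \left(-4 + S\right)$ ($T{\left(y,S \right)} = \left(-4 + S\right) y = y \left(-4 + S\right)$)
$\frac{T{\left(-91,56 \right)} + n}{p + \sqrt{-14838 + 4636}} = \frac{- 91 \left(-4 + 56\right) - 5627}{216 + \sqrt{-14838 + 4636}} = \frac{\left(-91\right) 52 - 5627}{216 + \sqrt{-10202}} = \frac{-4732 - 5627}{216 + i \sqrt{10202}} = - \frac{10359}{216 + i \sqrt{10202}}$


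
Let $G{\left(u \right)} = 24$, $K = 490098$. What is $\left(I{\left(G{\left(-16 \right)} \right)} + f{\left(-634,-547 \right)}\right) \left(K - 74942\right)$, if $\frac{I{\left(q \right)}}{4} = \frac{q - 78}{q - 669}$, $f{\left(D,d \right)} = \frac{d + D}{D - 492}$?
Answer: $\frac{69535931486}{121045} \approx 5.7446 \cdot 10^{5}$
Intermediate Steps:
$f{\left(D,d \right)} = \frac{D + d}{-492 + D}$
$I{\left(q \right)} = \frac{4 \left(-78 + q\right)}{-669 + q}$ ($I{\left(q \right)} = 4 \frac{q - 78}{q - 669} = 4 \frac{-78 + q}{-669 + q} = \frac{4 \left(-78 + q\right)}{-669 + q}$)
$\left(I{\left(G{\left(-16 \right)} \right)} + f{\left(-634,-547 \right)}\right) \left(K - 74942\right) = \left(\frac{4 \left(-78 + 24\right)}{-669 + 24} + \frac{-634 - 547}{-492 - 634}\right) \left(490098 - 74942\right) = \left(4 \frac{1}{-645} \left(-54\right) + \frac{1}{-1126} \left(-1181\right)\right) 415156 = \left(4 \left(- \frac{1}{645}\right) \left(-54\right) - - \frac{1181}{1126}\right) 415156 = \left(\frac{72}{215} + \frac{1181}{1126}\right) 415156 = \frac{334987}{242090} \cdot 415156 = \frac{69535931486}{121045}$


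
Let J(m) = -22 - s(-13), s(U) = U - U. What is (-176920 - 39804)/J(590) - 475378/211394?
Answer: 11450923735/1162667 ≈ 9848.8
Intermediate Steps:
s(U) = 0
J(m) = -22 (J(m) = -22 - 1*0 = -22 + 0 = -22)
(-176920 - 39804)/J(590) - 475378/211394 = (-176920 - 39804)/(-22) - 475378/211394 = -216724*(-1/22) - 475378*1/211394 = 108362/11 - 237689/105697 = 11450923735/1162667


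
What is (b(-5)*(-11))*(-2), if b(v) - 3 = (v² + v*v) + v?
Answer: 1056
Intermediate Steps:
b(v) = 3 + v + 2*v² (b(v) = 3 + ((v² + v*v) + v) = 3 + ((v² + v²) + v) = 3 + (2*v² + v) = 3 + (v + 2*v²) = 3 + v + 2*v²)
(b(-5)*(-11))*(-2) = ((3 - 5 + 2*(-5)²)*(-11))*(-2) = ((3 - 5 + 2*25)*(-11))*(-2) = ((3 - 5 + 50)*(-11))*(-2) = (48*(-11))*(-2) = -528*(-2) = 1056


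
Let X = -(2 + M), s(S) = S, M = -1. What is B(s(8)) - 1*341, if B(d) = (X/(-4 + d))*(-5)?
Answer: -1359/4 ≈ -339.75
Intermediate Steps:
X = -1 (X = -(2 - 1) = -1*1 = -1)
B(d) = 5/(-4 + d) (B(d) = -1/(-4 + d)*(-5) = 5/(-4 + d))
B(s(8)) - 1*341 = 5/(-4 + 8) - 1*341 = 5/4 - 341 = -1359/4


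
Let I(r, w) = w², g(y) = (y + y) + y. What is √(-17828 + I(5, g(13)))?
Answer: I*√16307 ≈ 127.7*I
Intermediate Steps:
g(y) = 3*y (g(y) = 2*y + y = 3*y)
√(-17828 + I(5, g(13))) = √(-17828 + (3*13)²) = √(-17828 + 39²) = √(-17828 + 1521) = √(-16307) = I*√16307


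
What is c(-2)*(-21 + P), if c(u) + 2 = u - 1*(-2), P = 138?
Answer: -234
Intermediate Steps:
c(u) = u (c(u) = -2 + (u - 1*(-2)) = -2 + (u + 2) = -2 + (2 + u) = u)
c(-2)*(-21 + P) = -2*(-21 + 138) = -2*117 = -234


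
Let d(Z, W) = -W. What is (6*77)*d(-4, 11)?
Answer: -5082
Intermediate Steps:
(6*77)*d(-4, 11) = (6*77)*(-1*11) = 462*(-11) = -5082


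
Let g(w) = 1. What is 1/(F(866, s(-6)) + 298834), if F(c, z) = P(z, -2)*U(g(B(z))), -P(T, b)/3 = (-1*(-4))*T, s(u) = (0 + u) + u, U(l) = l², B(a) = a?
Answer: 1/298978 ≈ 3.3447e-6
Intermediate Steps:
s(u) = 2*u (s(u) = u + u = 2*u)
P(T, b) = -12*T (P(T, b) = -3*(-1*(-4))*T = -12*T)
F(c, z) = -12*z (F(c, z) = -12*z*1² = -12*z*1 = -12*z)
1/(F(866, s(-6)) + 298834) = 1/(-24*(-6) + 298834) = 1/(-12*(-12) + 298834) = 1/(144 + 298834) = 1/298978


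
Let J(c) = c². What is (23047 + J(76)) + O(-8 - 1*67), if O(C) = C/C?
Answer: 28824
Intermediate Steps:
O(C) = 1
(23047 + J(76)) + O(-8 - 1*67) = (23047 + 76²) + 1 = (23047 + 5776) + 1 = 28823 + 1 = 28824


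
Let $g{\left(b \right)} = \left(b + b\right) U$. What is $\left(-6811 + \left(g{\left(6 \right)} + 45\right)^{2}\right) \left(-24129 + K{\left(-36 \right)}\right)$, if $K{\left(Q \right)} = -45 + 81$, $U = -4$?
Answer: $163880586$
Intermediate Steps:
$g{\left(b \right)} = - 8 b$ ($g{\left(b \right)} = \left(b + b\right) \left(-4\right) = 2 b \left(-4\right) = - 8 b$)
$K{\left(Q \right)} = 36$
$\left(-6811 + \left(g{\left(6 \right)} + 45\right)^{2}\right) \left(-24129 + K{\left(-36 \right)}\right) = \left(-6811 + \left(\left(-8\right) 6 + 45\right)^{2}\right) \left(-24129 + 36\right) = \left(-6811 + \left(-48 + 45\right)^{2}\right) \left(-24093\right) = \left(-6811 + \left(-3\right)^{2}\right) \left(-24093\right) = \left(-6811 + 9\right) \left(-24093\right) = \left(-6802\right) \left(-24093\right) = 163880586$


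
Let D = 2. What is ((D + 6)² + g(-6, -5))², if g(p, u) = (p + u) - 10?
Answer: 1849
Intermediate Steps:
g(p, u) = -10 + p + u
((D + 6)² + g(-6, -5))² = ((2 + 6)² + (-10 - 6 - 5))² = (8² - 21)² = (64 - 21)² = 43² = 1849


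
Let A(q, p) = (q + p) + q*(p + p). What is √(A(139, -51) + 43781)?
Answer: 3*√3299 ≈ 172.31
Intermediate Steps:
A(q, p) = p + q + 2*p*q (A(q, p) = (p + q) + q*(2*p) = (p + q) + 2*p*q = p + q + 2*p*q)
√(A(139, -51) + 43781) = √((-51 + 139 + 2*(-51)*139) + 43781) = √((-51 + 139 - 14178) + 43781) = √(-14090 + 43781) = √29691 = 3*√3299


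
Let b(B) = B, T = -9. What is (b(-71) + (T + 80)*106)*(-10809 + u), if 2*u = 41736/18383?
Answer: -1481166698445/18383 ≈ -8.0573e+7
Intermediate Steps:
u = 20868/18383 (u = (41736/18383)/2 = (41736*(1/18383))/2 = (½)*(41736/18383) = 20868/18383 ≈ 1.1352)
(b(-71) + (T + 80)*106)*(-10809 + u) = (-71 + (-9 + 80)*106)*(-10809 + 20868/18383) = (-71 + 71*106)*(-198680979/18383) = (-71 + 7526)*(-198680979/18383) = 7455*(-198680979/18383) = -1481166698445/18383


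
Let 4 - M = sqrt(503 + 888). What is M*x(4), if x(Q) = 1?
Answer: 4 - sqrt(1391) ≈ -33.296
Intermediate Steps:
M = 4 - sqrt(1391) (M = 4 - sqrt(503 + 888) = 4 - sqrt(1391) ≈ -33.296)
M*x(4) = (4 - sqrt(1391))*1 = 4 - sqrt(1391)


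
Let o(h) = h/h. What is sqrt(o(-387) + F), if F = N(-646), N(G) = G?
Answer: I*sqrt(645) ≈ 25.397*I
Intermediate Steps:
F = -646
o(h) = 1
sqrt(o(-387) + F) = sqrt(1 - 646) = sqrt(-645) = I*sqrt(645)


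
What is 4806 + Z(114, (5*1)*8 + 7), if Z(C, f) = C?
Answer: 4920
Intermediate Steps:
4806 + Z(114, (5*1)*8 + 7) = 4806 + 114 = 4920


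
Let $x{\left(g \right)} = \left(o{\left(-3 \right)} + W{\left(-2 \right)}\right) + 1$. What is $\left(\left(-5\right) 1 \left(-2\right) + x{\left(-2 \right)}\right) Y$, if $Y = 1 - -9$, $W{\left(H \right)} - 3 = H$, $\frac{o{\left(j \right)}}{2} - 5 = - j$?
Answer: $280$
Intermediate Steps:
$o{\left(j \right)} = 10 - 2 j$ ($o{\left(j \right)} = 10 + 2 \left(- j\right) = 10 - 2 j$)
$W{\left(H \right)} = 3 + H$
$x{\left(g \right)} = 18$ ($x{\left(g \right)} = \left(\left(10 - -6\right) + \left(3 - 2\right)\right) + 1 = \left(\left(10 + 6\right) + 1\right) + 1 = \left(16 + 1\right) + 1 = 17 + 1 = 18$)
$Y = 10$ ($Y = 1 + 9 = 10$)
$\left(\left(-5\right) 1 \left(-2\right) + x{\left(-2 \right)}\right) Y = \left(\left(-5\right) 1 \left(-2\right) + 18\right) 10 = \left(\left(-5\right) \left(-2\right) + 18\right) 10 = \left(10 + 18\right) 10 = 28 \cdot 10 = 280$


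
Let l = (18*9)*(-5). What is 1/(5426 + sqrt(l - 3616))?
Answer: 2713/14722951 - I*sqrt(4426)/29445902 ≈ 0.00018427 - 2.2593e-6*I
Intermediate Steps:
l = -810 (l = 162*(-5) = -810)
1/(5426 + sqrt(l - 3616)) = 1/(5426 + sqrt(-810 - 3616)) = 1/(5426 + sqrt(-4426)) = 1/(5426 + I*sqrt(4426))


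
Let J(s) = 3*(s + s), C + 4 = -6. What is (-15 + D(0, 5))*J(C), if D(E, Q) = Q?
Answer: 600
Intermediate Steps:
C = -10 (C = -4 - 6 = -10)
J(s) = 6*s (J(s) = 3*(2*s) = 6*s)
(-15 + D(0, 5))*J(C) = (-15 + 5)*(6*(-10)) = -10*(-60) = 600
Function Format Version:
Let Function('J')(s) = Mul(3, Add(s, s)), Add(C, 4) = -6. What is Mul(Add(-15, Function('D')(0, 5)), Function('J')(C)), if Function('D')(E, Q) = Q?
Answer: 600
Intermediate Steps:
C = -10 (C = Add(-4, -6) = -10)
Function('J')(s) = Mul(6, s) (Function('J')(s) = Mul(3, Mul(2, s)) = Mul(6, s))
Mul(Add(-15, Function('D')(0, 5)), Function('J')(C)) = Mul(Add(-15, 5), Mul(6, -10)) = Mul(-10, -60) = 600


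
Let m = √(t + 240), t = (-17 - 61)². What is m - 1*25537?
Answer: -25537 + 2*√1581 ≈ -25457.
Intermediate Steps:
t = 6084 (t = (-78)² = 6084)
m = 2*√1581 (m = √(6084 + 240) = √6324 = 2*√1581 ≈ 79.524)
m - 1*25537 = 2*√1581 - 1*25537 = 2*√1581 - 25537 = -25537 + 2*√1581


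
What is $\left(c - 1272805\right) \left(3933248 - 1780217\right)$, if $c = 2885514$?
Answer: $3472212470979$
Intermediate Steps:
$\left(c - 1272805\right) \left(3933248 - 1780217\right) = \left(2885514 - 1272805\right) \left(3933248 - 1780217\right) = 1612709 \cdot 2153031 = 3472212470979$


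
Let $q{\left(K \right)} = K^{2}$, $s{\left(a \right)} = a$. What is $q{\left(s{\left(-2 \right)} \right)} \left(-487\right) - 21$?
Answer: $-1969$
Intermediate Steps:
$q{\left(s{\left(-2 \right)} \right)} \left(-487\right) - 21 = \left(-2\right)^{2} \left(-487\right) - 21 = 4 \left(-487\right) - 21 = -1948 - 21 = -1969$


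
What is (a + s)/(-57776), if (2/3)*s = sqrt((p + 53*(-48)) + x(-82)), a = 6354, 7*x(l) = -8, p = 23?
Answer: -3177/28888 - 3*I*sqrt(123585)/808864 ≈ -0.10998 - 0.0013039*I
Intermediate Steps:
x(l) = -8/7 (x(l) = (1/7)*(-8) = -8/7)
s = 3*I*sqrt(123585)/14 (s = 3*sqrt((23 + 53*(-48)) - 8/7)/2 = 3*sqrt((23 - 2544) - 8/7)/2 = 3*sqrt(-2521 - 8/7)/2 = 3*sqrt(-17655/7)/2 = 3*(I*sqrt(123585)/7)/2 = 3*I*sqrt(123585)/14 ≈ 75.331*I)
(a + s)/(-57776) = (6354 + 3*I*sqrt(123585)/14)/(-57776) = (6354 + 3*I*sqrt(123585)/14)*(-1/57776) = -3177/28888 - 3*I*sqrt(123585)/808864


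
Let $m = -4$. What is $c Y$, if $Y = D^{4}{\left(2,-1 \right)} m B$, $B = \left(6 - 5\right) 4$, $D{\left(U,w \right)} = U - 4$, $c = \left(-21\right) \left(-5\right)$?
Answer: $-26880$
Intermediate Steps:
$c = 105$
$D{\left(U,w \right)} = -4 + U$ ($D{\left(U,w \right)} = U - 4 = -4 + U$)
$B = 4$ ($B = 1 \cdot 4 = 4$)
$Y = -256$ ($Y = \left(-4 + 2\right)^{4} \left(-4\right) 4 = \left(-2\right)^{4} \left(-4\right) 4 = 16 \left(-4\right) 4 = \left(-64\right) 4 = -256$)
$c Y = 105 \left(-256\right) = -26880$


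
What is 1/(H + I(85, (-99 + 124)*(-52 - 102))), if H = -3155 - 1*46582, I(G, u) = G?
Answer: -1/49652 ≈ -2.0140e-5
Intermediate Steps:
H = -49737 (H = -3155 - 46582 = -49737)
1/(H + I(85, (-99 + 124)*(-52 - 102))) = 1/(-49737 + 85) = 1/(-49652) = -1/49652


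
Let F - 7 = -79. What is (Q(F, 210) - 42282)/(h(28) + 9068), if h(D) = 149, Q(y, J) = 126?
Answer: -42156/9217 ≈ -4.5737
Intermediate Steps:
F = -72 (F = 7 - 79 = -72)
(Q(F, 210) - 42282)/(h(28) + 9068) = (126 - 42282)/(149 + 9068) = -42156/9217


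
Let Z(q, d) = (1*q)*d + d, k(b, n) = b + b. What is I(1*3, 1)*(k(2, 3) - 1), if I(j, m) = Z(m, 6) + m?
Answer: 39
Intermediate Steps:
k(b, n) = 2*b
Z(q, d) = d + d*q (Z(q, d) = q*d + d = d*q + d = d + d*q)
I(j, m) = 6 + 7*m (I(j, m) = 6*(1 + m) + m = (6 + 6*m) + m = 6 + 7*m)
I(1*3, 1)*(k(2, 3) - 1) = (6 + 7*1)*(2*2 - 1) = (6 + 7)*(4 - 1) = 13*3 = 39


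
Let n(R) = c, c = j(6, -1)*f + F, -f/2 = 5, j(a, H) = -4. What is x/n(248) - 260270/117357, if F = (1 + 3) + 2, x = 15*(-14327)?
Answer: -25232578505/5398422 ≈ -4674.1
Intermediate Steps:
x = -214905
f = -10 (f = -2*5 = -10)
F = 6 (F = 4 + 2 = 6)
c = 46 (c = -4*(-10) + 6 = 40 + 6 = 46)
n(R) = 46
x/n(248) - 260270/117357 = -214905/46 - 260270/117357 = -25232578505/5398422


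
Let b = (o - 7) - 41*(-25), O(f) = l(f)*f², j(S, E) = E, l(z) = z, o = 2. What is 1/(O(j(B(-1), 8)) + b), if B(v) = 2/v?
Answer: 1/1532 ≈ 0.00065274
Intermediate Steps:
O(f) = f³ (O(f) = f*f² = f³)
b = 1020 (b = (2 - 7) - 41*(-25) = -5 + 1025 = 1020)
1/(O(j(B(-1), 8)) + b) = 1/(8³ + 1020) = 1/(512 + 1020) = 1/1532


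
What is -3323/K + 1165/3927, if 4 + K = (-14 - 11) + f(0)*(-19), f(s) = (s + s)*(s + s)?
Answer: 13083206/113883 ≈ 114.88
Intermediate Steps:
f(s) = 4*s² (f(s) = (2*s)*(2*s) = 4*s²)
K = -29 (K = -4 + ((-14 - 11) + (4*0²)*(-19)) = -4 + (-25 + (4*0)*(-19)) = -4 + (-25 + 0*(-19)) = -4 + (-25 + 0) = -4 - 25 = -29)
-3323/K + 1165/3927 = -3323/(-29) + 1165/3927 = -3323*(-1/29) + 1165*(1/3927) = 3323/29 + 1165/3927 = 13083206/113883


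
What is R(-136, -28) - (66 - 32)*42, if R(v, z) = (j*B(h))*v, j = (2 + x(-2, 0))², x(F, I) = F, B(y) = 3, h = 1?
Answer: -1428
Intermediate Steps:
j = 0 (j = (2 - 2)² = 0² = 0)
R(v, z) = 0 (R(v, z) = (0*3)*v = 0*v = 0)
R(-136, -28) - (66 - 32)*42 = 0 - (66 - 32)*42 = 0 - 34*42 = 0 - 1*1428 = 0 - 1428 = -1428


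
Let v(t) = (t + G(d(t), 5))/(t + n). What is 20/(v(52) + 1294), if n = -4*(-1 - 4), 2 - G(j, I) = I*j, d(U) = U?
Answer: 720/46481 ≈ 0.015490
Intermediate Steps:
G(j, I) = 2 - I*j
n = 20 (n = -4*(-5) = 20)
v(t) = (2 - 4*t)/(20 + t) (v(t) = (t + (2 - 1*5*t))/(t + 20) = (t + (2 - 5*t))/(20 + t) = (2 - 4*t)/(20 + t))
20/(v(52) + 1294) = 20/(2*(1 - 2*52)/(20 + 52) + 1294) = 20/(2*(1 - 104)/72 + 1294) = 20/(2*(1/72)*(-103) + 1294) = 20/(-103/36 + 1294) = 20/(46481/36) = 20*(36/46481) = 720/46481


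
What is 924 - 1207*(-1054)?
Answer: 1273102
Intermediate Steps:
924 - 1207*(-1054) = 924 + 1272178 = 1273102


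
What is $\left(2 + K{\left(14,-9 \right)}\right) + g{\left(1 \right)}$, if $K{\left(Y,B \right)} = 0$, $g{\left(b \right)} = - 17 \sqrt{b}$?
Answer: $-15$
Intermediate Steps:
$\left(2 + K{\left(14,-9 \right)}\right) + g{\left(1 \right)} = \left(2 + 0\right) - 17 \sqrt{1} = 2 - 17 = -15$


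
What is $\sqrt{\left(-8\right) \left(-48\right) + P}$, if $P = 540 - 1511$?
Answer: $i \sqrt{587} \approx 24.228 i$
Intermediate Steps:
$P = -971$ ($P = 540 - 1511 = -971$)
$\sqrt{\left(-8\right) \left(-48\right) + P} = \sqrt{\left(-8\right) \left(-48\right) - 971} = \sqrt{384 - 971} = \sqrt{-587} = i \sqrt{587}$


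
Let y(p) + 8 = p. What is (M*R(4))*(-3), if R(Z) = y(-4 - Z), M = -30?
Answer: -1440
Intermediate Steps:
y(p) = -8 + p
R(Z) = -12 - Z (R(Z) = -8 + (-4 - Z) = -12 - Z)
(M*R(4))*(-3) = -30*(-12 - 1*4)*(-3) = -30*(-12 - 4)*(-3) = -30*(-16)*(-3) = 480*(-3) = -1440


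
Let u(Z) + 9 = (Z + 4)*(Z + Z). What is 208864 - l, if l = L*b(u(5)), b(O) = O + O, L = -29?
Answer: 213562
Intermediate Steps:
u(Z) = -9 + 2*Z*(4 + Z) (u(Z) = -9 + (Z + 4)*(Z + Z) = -9 + (4 + Z)*(2*Z) = -9 + 2*Z*(4 + Z))
b(O) = 2*O
l = -4698 (l = -58*(-9 + 2*5² + 8*5) = -58*(-9 + 2*25 + 40) = -58*(-9 + 50 + 40) = -58*81 = -29*162 = -4698)
208864 - l = 208864 - 1*(-4698) = 208864 + 4698 = 213562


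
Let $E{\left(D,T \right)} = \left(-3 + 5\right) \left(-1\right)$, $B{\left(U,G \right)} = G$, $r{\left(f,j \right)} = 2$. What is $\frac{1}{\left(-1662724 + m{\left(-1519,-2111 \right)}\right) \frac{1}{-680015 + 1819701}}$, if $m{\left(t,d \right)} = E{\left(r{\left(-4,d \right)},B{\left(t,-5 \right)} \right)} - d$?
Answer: $- \frac{1139686}{1660615} \approx -0.6863$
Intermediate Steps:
$E{\left(D,T \right)} = -2$ ($E{\left(D,T \right)} = 2 \left(-1\right) = -2$)
$m{\left(t,d \right)} = -2 - d$
$\frac{1}{\left(-1662724 + m{\left(-1519,-2111 \right)}\right) \frac{1}{-680015 + 1819701}} = \frac{1}{\left(-1662724 - -2109\right) \frac{1}{-680015 + 1819701}} = \frac{1}{\left(-1662724 + \left(-2 + 2111\right)\right) \frac{1}{1139686}} = \frac{1}{\left(-1662724 + 2109\right) \frac{1}{1139686}} = \frac{1}{\left(-1660615\right) \frac{1}{1139686}} = \frac{1}{- \frac{1660615}{1139686}} = - \frac{1139686}{1660615}$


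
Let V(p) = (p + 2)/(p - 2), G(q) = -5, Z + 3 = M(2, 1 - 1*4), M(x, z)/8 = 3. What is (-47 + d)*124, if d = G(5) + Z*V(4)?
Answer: 1364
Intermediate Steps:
M(x, z) = 24 (M(x, z) = 8*3 = 24)
Z = 21 (Z = -3 + 24 = 21)
V(p) = (2 + p)/(-2 + p)
d = 58 (d = -5 + 21*((2 + 4)/(-2 + 4)) = -5 + 21*(6/2) = -5 + 21*((½)*6) = -5 + 21*3 = -5 + 63 = 58)
(-47 + d)*124 = (-47 + 58)*124 = 11*124 = 1364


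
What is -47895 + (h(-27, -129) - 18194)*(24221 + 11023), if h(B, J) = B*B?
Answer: -615584355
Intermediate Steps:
h(B, J) = B²
-47895 + (h(-27, -129) - 18194)*(24221 + 11023) = -47895 + ((-27)² - 18194)*(24221 + 11023) = -47895 + (729 - 18194)*35244 = -47895 - 17465*35244 = -47895 - 615536460 = -615584355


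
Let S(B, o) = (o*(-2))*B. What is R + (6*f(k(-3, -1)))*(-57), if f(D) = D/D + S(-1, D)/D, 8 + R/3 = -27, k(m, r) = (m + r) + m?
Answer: -1131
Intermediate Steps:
S(B, o) = -2*B*o (S(B, o) = (-2*o)*B = -2*B*o)
k(m, r) = r + 2*m
R = -105 (R = -24 + 3*(-27) = -24 - 81 = -105)
f(D) = 3 (f(D) = D/D + (-2*(-1)*D)/D = 1 + (2*D)/D = 1 + 2 = 3)
R + (6*f(k(-3, -1)))*(-57) = -105 + (6*3)*(-57) = -105 + 18*(-57) = -105 - 1026 = -1131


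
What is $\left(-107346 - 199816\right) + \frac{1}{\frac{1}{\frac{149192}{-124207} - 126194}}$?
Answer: $- \frac{53825997884}{124207} \approx -4.3336 \cdot 10^{5}$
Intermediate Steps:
$\left(-107346 - 199816\right) + \frac{1}{\frac{1}{\frac{149192}{-124207} - 126194}} = \left(-107346 - 199816\right) + \frac{1}{\frac{1}{149192 \left(- \frac{1}{124207}\right) - 126194}} = -307162 + \frac{1}{\frac{1}{- \frac{149192}{124207} - 126194}} = -307162 + \frac{1}{\frac{1}{- \frac{15674327350}{124207}}} = -307162 + \frac{1}{- \frac{124207}{15674327350}} = -307162 - \frac{15674327350}{124207} = - \frac{53825997884}{124207}$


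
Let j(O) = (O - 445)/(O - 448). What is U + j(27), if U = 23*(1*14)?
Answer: 135980/421 ≈ 322.99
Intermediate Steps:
U = 322 (U = 23*14 = 322)
j(O) = (-445 + O)/(-448 + O)
U + j(27) = 322 + (-445 + 27)/(-448 + 27) = 322 - 418/(-421) = 322 - 1/421*(-418) = 322 + 418/421 = 135980/421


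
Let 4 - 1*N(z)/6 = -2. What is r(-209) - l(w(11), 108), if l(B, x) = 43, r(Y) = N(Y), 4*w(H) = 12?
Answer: -7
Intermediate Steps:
N(z) = 36 (N(z) = 24 - 6*(-2) = 24 + 12 = 36)
w(H) = 3 (w(H) = (¼)*12 = 3)
r(Y) = 36
r(-209) - l(w(11), 108) = 36 - 1*43 = 36 - 43 = -7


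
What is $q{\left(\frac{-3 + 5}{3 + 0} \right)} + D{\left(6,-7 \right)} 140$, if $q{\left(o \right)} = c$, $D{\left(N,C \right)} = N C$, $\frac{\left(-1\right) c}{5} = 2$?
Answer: $-5890$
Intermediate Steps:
$c = -10$ ($c = \left(-5\right) 2 = -10$)
$D{\left(N,C \right)} = C N$
$q{\left(o \right)} = -10$
$q{\left(\frac{-3 + 5}{3 + 0} \right)} + D{\left(6,-7 \right)} 140 = -10 + \left(-7\right) 6 \cdot 140 = -10 - 5880 = -5890$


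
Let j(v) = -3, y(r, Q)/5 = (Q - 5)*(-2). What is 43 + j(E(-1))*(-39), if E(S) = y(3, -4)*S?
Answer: 160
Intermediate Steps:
y(r, Q) = 50 - 10*Q (y(r, Q) = 5*((Q - 5)*(-2)) = 5*((-5 + Q)*(-2)) = 5*(10 - 2*Q) = 50 - 10*Q)
E(S) = 90*S (E(S) = (50 - 10*(-4))*S = (50 + 40)*S = 90*S)
43 + j(E(-1))*(-39) = 43 - 3*(-39) = 43 + 117 = 160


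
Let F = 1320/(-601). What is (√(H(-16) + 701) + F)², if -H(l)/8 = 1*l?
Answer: 301178029/361201 - 2640*√829/601 ≈ 707.35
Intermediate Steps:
H(l) = -8*l
F = -1320/601 (F = 1320*(-1/601) = -1320/601 ≈ -2.1963)
(√(H(-16) + 701) + F)² = (√(-8*(-16) + 701) - 1320/601)² = (√(128 + 701) - 1320/601)² = (√829 - 1320/601)² = (-1320/601 + √829)²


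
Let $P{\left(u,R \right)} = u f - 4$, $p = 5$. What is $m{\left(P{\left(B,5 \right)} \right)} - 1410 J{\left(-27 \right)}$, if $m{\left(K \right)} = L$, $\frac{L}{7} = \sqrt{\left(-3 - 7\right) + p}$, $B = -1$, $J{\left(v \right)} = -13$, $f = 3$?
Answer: $18330 + 7 i \sqrt{5} \approx 18330.0 + 15.652 i$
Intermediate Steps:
$P{\left(u,R \right)} = -4 + 3 u$ ($P{\left(u,R \right)} = u 3 - 4 = 3 u - 4 = -4 + 3 u$)
$L = 7 i \sqrt{5}$ ($L = 7 \sqrt{\left(-3 - 7\right) + 5} = 7 \sqrt{-10 + 5} = 7 \sqrt{-5} = 7 i \sqrt{5} \approx 15.652 i$)
$m{\left(K \right)} = 7 i \sqrt{5}$
$m{\left(P{\left(B,5 \right)} \right)} - 1410 J{\left(-27 \right)} = 7 i \sqrt{5} - -18330 = 7 i \sqrt{5} + 18330 = 18330 + 7 i \sqrt{5}$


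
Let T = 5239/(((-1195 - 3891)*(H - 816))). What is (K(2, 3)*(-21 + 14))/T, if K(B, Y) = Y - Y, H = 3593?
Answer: 0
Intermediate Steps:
K(B, Y) = 0
T = -5239/14123822 (T = 5239/(((-1195 - 3891)*(3593 - 816))) = 5239/((-5086*2777)) = 5239/(-14123822) = 5239*(-1/14123822) = -5239/14123822 ≈ -0.00037093)
(K(2, 3)*(-21 + 14))/T = (0*(-21 + 14))/(-5239/14123822) = (0*(-7))*(-14123822/5239) = 0*(-14123822/5239) = 0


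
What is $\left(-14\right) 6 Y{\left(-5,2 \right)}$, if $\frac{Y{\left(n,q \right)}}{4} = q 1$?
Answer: $-672$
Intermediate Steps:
$Y{\left(n,q \right)} = 4 q$ ($Y{\left(n,q \right)} = 4 q 1 = 4 q$)
$\left(-14\right) 6 Y{\left(-5,2 \right)} = \left(-14\right) 6 \cdot 4 \cdot 2 = \left(-84\right) 8 = -672$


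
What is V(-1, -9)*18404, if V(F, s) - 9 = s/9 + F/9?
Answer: 1306684/9 ≈ 1.4519e+5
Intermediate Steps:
V(F, s) = 9 + F/9 + s/9 (V(F, s) = 9 + (s/9 + F/9) = 9 + (F/9 + s/9) = 9 + F/9 + s/9)
V(-1, -9)*18404 = (9 + (⅑)*(-1) + (⅑)*(-9))*18404 = (9 - ⅑ - 1)*18404 = (71/9)*18404 = 1306684/9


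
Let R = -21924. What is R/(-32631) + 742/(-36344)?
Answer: 18395087/28236692 ≈ 0.65146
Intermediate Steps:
R/(-32631) + 742/(-36344) = -21924/(-32631) + 742/(-36344) = -21924*(-1/32631) + 742*(-1/36344) = 7308/10877 - 53/2596 = 18395087/28236692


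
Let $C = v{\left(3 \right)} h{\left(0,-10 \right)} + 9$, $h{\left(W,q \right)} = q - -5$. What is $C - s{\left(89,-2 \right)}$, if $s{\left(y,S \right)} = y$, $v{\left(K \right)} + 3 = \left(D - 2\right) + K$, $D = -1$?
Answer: $-65$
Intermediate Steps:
$v{\left(K \right)} = -6 + K$ ($v{\left(K \right)} = -3 + \left(\left(-1 - 2\right) + K\right) = -3 + \left(-3 + K\right) = -6 + K$)
$h{\left(W,q \right)} = 5 + q$ ($h{\left(W,q \right)} = q + 5 = 5 + q$)
$C = 24$ ($C = \left(-6 + 3\right) \left(5 - 10\right) + 9 = \left(-3\right) \left(-5\right) + 9 = 15 + 9 = 24$)
$C - s{\left(89,-2 \right)} = 24 - 89 = -65$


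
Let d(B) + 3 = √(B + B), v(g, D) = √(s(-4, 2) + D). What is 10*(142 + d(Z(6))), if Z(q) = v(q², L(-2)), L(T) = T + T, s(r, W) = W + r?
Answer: 1390 + 10*2^(¾)*3^(¼)*√I ≈ 1405.7 + 15.651*I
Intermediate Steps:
L(T) = 2*T
v(g, D) = √(-2 + D) (v(g, D) = √((2 - 4) + D) = √(-2 + D))
Z(q) = I*√6 (Z(q) = √(-2 + 2*(-2)) = √(-2 - 4) = √(-6) = I*√6)
d(B) = -3 + √2*√B (d(B) = -3 + √(B + B) = -3 + √(2*B) = -3 + √2*√B)
10*(142 + d(Z(6))) = 10*(142 + (-3 + √2*√(I*√6))) = 10*(142 + (-3 + √2*(6^(¼)*√I))) = 10*(142 + (-3 + 2^(¾)*3^(¼)*√I)) = 10*(139 + 2^(¾)*3^(¼)*√I) = 1390 + 10*2^(¾)*3^(¼)*√I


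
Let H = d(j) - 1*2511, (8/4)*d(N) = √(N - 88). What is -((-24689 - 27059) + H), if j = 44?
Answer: 54259 - I*√11 ≈ 54259.0 - 3.3166*I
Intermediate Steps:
d(N) = √(-88 + N)/2 (d(N) = √(N - 88)/2 = √(-88 + N)/2)
H = -2511 + I*√11 (H = √(-88 + 44)/2 - 1*2511 = √(-44)/2 - 2511 = (2*I*√11)/2 - 2511 = I*√11 - 2511 = -2511 + I*√11 ≈ -2511.0 + 3.3166*I)
-((-24689 - 27059) + H) = -((-24689 - 27059) + (-2511 + I*√11)) = -(-51748 + (-2511 + I*√11)) = -(-54259 + I*√11) = 54259 - I*√11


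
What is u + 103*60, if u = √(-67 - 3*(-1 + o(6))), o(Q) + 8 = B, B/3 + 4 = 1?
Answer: 6180 + I*√13 ≈ 6180.0 + 3.6056*I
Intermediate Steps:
B = -9 (B = -12 + 3*1 = -12 + 3 = -9)
o(Q) = -17 (o(Q) = -8 - 9 = -17)
u = I*√13 (u = √(-67 - 3*(-1 - 17)) = √(-67 - 3*(-18)) = √(-67 + 54) = √(-13) = I*√13 ≈ 3.6056*I)
u + 103*60 = I*√13 + 103*60 = I*√13 + 6180 = 6180 + I*√13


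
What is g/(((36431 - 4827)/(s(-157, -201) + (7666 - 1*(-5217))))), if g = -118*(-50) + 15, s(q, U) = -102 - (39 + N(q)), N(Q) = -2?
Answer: 18845190/7901 ≈ 2385.2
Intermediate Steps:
s(q, U) = -139 (s(q, U) = -102 - (39 - 2) = -102 - 1*37 = -102 - 37 = -139)
g = 5915 (g = 5900 + 15 = 5915)
g/(((36431 - 4827)/(s(-157, -201) + (7666 - 1*(-5217))))) = 5915/(((36431 - 4827)/(-139 + (7666 - 1*(-5217))))) = 5915/((31604/(-139 + (7666 + 5217)))) = 5915/((31604/(-139 + 12883))) = 5915/((31604/12744)) = 5915/((31604*(1/12744))) = 5915/(7901/3186) = 5915*(3186/7901) = 18845190/7901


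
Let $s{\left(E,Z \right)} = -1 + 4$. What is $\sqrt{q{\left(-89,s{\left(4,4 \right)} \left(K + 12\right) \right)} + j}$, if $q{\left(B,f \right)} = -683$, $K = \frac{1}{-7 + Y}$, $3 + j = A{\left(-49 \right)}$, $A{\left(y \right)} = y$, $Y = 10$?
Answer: $7 i \sqrt{15} \approx 27.111 i$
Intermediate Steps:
$j = -52$ ($j = -3 - 49 = -52$)
$s{\left(E,Z \right)} = 3$
$K = \frac{1}{3}$ ($K = \frac{1}{-7 + 10} = \frac{1}{3} \approx 0.33333$)
$\sqrt{q{\left(-89,s{\left(4,4 \right)} \left(K + 12\right) \right)} + j} = \sqrt{-683 - 52} = \sqrt{-735} = 7 i \sqrt{15}$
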